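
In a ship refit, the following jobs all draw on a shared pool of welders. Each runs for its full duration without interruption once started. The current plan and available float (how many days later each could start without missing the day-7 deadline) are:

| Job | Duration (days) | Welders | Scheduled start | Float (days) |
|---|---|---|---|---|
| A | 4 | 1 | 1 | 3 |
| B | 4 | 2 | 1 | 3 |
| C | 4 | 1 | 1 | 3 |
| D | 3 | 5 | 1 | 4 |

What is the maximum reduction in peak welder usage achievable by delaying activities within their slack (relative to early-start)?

4

Early-start peak: d1:9  d2:9  d3:9  d4:4  d5:0  d6:0  d7:0 ⇒ 9.
Leveled (A@1, B@1, C@1, D@5): d1:4  d2:4  d3:4  d4:4  d5:5  d6:5  d7:5 ⇒ 5.
Reduction 9 − 5 = 4.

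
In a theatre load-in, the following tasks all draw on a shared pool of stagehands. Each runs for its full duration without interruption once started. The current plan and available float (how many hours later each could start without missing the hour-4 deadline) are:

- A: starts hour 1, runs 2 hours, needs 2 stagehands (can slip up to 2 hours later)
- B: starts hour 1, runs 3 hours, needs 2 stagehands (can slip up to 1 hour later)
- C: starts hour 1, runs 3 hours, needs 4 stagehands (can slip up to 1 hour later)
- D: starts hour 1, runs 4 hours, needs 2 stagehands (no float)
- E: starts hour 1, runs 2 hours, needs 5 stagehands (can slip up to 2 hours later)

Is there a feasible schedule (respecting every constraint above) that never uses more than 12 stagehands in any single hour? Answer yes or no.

no

The minimum achievable peak is 13; 12 < 13, so no feasible schedule stays within the cap.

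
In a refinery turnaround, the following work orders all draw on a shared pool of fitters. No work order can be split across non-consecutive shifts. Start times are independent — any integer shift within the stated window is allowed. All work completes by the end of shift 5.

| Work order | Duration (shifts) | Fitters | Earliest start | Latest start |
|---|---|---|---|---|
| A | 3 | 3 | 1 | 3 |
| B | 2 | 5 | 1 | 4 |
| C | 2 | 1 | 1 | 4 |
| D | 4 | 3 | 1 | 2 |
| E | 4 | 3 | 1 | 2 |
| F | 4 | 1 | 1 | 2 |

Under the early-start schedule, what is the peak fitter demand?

16

Early-start schedule: A@1, B@1, C@1, D@1, E@1, F@1.
Load per shift: shift 1: 16, shift 2: 16, shift 3: 10, shift 4: 7, shift 5: 0.
Peak is 16.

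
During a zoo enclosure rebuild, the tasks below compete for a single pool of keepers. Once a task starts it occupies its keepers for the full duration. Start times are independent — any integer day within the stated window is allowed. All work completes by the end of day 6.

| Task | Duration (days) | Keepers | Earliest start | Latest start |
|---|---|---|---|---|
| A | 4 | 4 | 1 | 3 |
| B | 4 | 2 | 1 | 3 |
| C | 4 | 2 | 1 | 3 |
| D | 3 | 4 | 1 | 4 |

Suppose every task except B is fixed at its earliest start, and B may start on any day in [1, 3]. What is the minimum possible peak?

B@1: d1:12  d2:12  d3:12  d4:8  d5:0  d6:0 → peak 12
B@2: d1:10  d2:12  d3:12  d4:8  d5:2  d6:0 → peak 12
B@3: d1:10  d2:10  d3:12  d4:8  d5:2  d6:2 → peak 12
Best is B@1, peak 12.

12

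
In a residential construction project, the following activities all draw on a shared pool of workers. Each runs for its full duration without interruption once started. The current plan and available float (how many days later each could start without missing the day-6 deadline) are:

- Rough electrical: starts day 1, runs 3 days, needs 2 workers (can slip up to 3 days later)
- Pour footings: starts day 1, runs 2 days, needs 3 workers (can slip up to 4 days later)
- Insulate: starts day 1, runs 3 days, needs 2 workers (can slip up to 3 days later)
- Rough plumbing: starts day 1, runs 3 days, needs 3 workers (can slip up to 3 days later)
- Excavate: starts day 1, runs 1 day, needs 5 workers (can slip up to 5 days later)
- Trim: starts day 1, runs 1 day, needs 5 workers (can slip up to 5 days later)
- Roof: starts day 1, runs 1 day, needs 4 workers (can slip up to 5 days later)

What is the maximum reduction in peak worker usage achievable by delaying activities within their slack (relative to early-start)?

Early-start peak: d1:24  d2:10  d3:7  d4:0  d5:0  d6:0 ⇒ 24.
Leveled (Rough electrical@1, Pour footings@1, Insulate@1, Rough plumbing@3, Excavate@4, Trim@5, Roof@6): d1:7  d2:7  d3:7  d4:8  d5:8  d6:4 ⇒ 8.
Reduction 24 − 8 = 16.

16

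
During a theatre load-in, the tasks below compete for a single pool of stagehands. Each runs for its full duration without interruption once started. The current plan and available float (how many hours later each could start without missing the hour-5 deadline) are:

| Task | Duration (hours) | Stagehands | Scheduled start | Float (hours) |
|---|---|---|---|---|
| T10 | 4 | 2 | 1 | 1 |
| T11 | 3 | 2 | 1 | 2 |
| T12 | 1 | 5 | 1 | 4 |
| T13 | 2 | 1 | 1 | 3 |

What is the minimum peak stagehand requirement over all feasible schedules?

5

Early-start (T10@1, T11@1, T12@1, T13@1) gives peak 10: h1:10  h2:5  h3:4  h4:2  h5:0.
Shift T12→5.
Schedule T10@1, T11@1, T12@5, T13@1: h1:5  h2:5  h3:4  h4:2  h5:5 — peak 5.
Total stagehand-hours = 21 over 5 hours ⇒ peak ≥ ⌈21/5⌉ = 5, so 5 is optimal.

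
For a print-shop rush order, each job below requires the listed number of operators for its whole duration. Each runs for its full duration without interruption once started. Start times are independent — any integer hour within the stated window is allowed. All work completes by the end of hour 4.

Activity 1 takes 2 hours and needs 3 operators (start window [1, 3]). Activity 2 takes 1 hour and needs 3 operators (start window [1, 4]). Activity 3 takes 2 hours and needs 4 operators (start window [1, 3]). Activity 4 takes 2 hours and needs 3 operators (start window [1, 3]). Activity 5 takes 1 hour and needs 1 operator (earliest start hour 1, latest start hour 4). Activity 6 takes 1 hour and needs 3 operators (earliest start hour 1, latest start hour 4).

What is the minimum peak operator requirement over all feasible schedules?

7

Early-start (Activity 1@1, Activity 2@1, Activity 3@1, Activity 4@1, Activity 5@1, Activity 6@1) gives peak 17: h1:17  h2:10  h3:0  h4:0.
Shift Activity 3→2, Activity 4→3, Activity 6→4.
Schedule Activity 1@1, Activity 2@1, Activity 3@2, Activity 4@3, Activity 5@1, Activity 6@4: h1:7  h2:7  h3:7  h4:6 — peak 7.
Total operator-hours = 27 over 4 hours ⇒ peak ≥ ⌈27/4⌉ = 7, so 7 is optimal.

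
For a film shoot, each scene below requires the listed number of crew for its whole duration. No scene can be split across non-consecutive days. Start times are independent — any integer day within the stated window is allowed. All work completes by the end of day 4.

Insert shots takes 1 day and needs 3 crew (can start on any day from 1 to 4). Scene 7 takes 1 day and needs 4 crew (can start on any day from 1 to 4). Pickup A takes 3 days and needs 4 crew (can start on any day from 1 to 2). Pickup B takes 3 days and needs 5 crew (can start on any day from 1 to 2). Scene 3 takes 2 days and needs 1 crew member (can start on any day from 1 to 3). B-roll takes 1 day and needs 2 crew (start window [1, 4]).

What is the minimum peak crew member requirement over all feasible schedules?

10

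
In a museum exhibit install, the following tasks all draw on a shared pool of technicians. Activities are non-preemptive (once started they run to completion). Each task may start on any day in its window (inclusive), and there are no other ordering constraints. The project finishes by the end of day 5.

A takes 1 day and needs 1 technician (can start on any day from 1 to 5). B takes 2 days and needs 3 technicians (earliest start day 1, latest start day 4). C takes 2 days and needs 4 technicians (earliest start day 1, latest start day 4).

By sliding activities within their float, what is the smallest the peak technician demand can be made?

Early-start (A@1, B@1, C@1) gives peak 8: d1:8  d2:7  d3:0  d4:0  d5:0.
Shift C→3.
Schedule A@1, B@1, C@3: d1:4  d2:3  d3:4  d4:4  d5:0 — peak 4.

4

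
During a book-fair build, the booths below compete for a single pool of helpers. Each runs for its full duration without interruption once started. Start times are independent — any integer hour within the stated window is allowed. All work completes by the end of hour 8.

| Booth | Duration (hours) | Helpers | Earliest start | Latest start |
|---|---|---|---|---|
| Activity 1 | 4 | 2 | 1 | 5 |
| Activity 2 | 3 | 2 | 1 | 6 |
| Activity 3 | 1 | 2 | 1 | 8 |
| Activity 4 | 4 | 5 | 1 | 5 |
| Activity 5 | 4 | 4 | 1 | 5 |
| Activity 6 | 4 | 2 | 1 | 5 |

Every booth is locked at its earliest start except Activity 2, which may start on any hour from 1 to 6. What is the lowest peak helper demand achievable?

Activity 2@1: h1:17  h2:15  h3:15  h4:13  h5:0  h6:0  h7:0  h8:0 → peak 17
Activity 2@2: h1:15  h2:15  h3:15  h4:15  h5:0  h6:0  h7:0  h8:0 → peak 15
Activity 2@3: h1:15  h2:13  h3:15  h4:15  h5:2  h6:0  h7:0  h8:0 → peak 15
Activity 2@4: h1:15  h2:13  h3:13  h4:15  h5:2  h6:2  h7:0  h8:0 → peak 15
Activity 2@5: h1:15  h2:13  h3:13  h4:13  h5:2  h6:2  h7:2  h8:0 → peak 15
Activity 2@6: h1:15  h2:13  h3:13  h4:13  h5:0  h6:2  h7:2  h8:2 → peak 15
Best is Activity 2@2, peak 15.

15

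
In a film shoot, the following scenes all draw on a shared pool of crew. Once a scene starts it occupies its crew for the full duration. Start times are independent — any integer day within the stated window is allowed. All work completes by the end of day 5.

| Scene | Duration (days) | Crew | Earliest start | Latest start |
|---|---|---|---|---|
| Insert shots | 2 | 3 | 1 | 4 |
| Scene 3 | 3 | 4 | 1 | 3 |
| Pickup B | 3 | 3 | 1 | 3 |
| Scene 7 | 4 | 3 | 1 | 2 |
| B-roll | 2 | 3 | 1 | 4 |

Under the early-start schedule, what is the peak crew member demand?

Early-start schedule: Insert shots@1, Scene 3@1, Pickup B@1, Scene 7@1, B-roll@1.
Load per day: day 1: 16, day 2: 16, day 3: 10, day 4: 3, day 5: 0.
Peak is 16.

16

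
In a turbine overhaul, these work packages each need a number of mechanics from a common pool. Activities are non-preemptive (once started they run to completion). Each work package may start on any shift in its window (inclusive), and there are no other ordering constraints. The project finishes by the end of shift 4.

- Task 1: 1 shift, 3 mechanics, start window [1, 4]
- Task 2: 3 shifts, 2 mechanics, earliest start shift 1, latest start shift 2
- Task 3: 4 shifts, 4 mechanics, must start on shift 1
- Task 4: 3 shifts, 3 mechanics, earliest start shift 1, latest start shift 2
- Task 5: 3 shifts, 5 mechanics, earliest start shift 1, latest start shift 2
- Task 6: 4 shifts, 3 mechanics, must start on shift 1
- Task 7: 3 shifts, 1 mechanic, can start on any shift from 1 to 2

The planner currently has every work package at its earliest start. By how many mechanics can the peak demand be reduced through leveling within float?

3

Early-start peak: s1:21  s2:18  s3:18  s4:7 ⇒ 21.
Leveled (Task 1@1, Task 2@1, Task 3@1, Task 4@1, Task 5@2, Task 6@1, Task 7@1): s1:16  s2:18  s3:18  s4:12 ⇒ 18.
Reduction 21 − 18 = 3.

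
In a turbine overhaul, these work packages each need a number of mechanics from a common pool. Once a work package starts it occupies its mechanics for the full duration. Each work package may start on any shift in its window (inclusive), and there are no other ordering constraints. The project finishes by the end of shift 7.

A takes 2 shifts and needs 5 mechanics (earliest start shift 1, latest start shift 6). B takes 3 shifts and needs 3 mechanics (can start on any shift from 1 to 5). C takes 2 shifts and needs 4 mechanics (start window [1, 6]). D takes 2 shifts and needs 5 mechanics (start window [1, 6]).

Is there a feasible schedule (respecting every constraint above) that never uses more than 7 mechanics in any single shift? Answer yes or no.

Schedule A@1, B@3, C@3, D@6: s1:5  s2:5  s3:7  s4:7  s5:3  s6:5  s7:5 — peak 7 ≤ 7.

yes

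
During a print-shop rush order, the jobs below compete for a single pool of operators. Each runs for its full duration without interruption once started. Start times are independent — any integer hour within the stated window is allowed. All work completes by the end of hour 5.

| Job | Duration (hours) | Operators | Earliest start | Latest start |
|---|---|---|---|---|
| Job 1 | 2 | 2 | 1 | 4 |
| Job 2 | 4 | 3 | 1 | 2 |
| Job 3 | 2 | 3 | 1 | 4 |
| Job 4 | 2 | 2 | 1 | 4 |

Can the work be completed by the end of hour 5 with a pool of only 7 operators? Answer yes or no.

yes

Schedule Job 1@1, Job 2@1, Job 3@3, Job 4@1: h1:7  h2:7  h3:6  h4:6  h5:0 — peak 7 ≤ 7.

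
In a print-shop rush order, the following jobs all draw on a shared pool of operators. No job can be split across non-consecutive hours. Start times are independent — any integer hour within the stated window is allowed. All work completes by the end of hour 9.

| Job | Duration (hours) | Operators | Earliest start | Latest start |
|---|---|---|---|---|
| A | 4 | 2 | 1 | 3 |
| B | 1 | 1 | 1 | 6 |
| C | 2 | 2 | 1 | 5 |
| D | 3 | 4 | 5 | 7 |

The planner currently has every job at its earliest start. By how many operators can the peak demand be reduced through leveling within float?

1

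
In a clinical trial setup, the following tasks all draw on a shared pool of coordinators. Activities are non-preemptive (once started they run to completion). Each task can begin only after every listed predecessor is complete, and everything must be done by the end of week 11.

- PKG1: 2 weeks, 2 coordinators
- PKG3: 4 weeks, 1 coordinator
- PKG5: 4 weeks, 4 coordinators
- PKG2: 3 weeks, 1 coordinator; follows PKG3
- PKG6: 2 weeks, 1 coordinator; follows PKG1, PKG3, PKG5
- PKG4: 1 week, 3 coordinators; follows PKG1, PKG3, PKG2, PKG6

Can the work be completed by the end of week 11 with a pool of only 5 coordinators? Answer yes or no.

Schedule PKG1@1, PKG3@1, PKG5@3, PKG2@5, PKG6@7, PKG4@9: w1:3  w2:3  w3:5  w4:5  w5:5  w6:5  w7:2  w8:1  w9:3  w10:0  w11:0 — peak 5 ≤ 5.

yes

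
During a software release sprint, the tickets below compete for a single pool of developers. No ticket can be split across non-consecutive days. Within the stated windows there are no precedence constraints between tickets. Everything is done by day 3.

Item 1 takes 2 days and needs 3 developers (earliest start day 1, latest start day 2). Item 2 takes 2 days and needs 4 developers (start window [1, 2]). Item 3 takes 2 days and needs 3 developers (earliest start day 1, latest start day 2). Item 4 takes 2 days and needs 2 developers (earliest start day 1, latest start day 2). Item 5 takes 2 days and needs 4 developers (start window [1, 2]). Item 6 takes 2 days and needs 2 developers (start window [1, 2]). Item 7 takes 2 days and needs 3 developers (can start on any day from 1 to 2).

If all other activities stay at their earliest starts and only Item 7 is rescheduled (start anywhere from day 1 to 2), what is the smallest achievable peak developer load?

21

Item 7@1: d1:21  d2:21  d3:0 → peak 21
Item 7@2: d1:18  d2:21  d3:3 → peak 21
Best is Item 7@1, peak 21.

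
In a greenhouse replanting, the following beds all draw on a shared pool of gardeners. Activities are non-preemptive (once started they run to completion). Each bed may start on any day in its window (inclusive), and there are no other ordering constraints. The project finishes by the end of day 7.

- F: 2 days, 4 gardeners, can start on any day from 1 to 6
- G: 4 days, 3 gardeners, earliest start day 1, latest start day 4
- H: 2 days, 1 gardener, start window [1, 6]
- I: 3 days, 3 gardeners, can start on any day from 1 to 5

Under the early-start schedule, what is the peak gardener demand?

11

Early-start schedule: F@1, G@1, H@1, I@1.
Load per day: day 1: 11, day 2: 11, day 3: 6, day 4: 3, day 5: 0, day 6: 0, day 7: 0.
Peak is 11.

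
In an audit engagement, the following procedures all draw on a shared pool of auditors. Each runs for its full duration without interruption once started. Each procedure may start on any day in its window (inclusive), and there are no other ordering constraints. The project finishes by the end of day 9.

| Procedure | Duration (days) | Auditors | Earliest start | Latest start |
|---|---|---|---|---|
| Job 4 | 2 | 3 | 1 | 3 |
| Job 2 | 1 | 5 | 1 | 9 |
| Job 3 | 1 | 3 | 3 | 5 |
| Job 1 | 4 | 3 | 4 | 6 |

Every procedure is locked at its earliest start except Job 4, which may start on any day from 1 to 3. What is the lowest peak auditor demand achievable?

Job 4@1: d1:8  d2:3  d3:3  d4:3  d5:3  d6:3  d7:3  d8:0  d9:0 → peak 8
Job 4@2: d1:5  d2:3  d3:6  d4:3  d5:3  d6:3  d7:3  d8:0  d9:0 → peak 6
Job 4@3: d1:5  d2:0  d3:6  d4:6  d5:3  d6:3  d7:3  d8:0  d9:0 → peak 6
Best is Job 4@2, peak 6.

6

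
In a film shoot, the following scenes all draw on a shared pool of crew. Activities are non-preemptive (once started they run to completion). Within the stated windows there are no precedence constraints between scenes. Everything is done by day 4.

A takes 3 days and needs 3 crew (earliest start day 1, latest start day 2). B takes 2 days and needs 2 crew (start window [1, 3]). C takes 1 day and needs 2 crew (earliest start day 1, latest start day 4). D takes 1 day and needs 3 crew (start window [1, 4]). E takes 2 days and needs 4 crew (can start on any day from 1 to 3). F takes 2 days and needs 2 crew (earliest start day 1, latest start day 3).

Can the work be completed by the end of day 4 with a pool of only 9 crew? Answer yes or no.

Schedule A@1, B@1, C@1, D@2, E@3, F@3: d1:7  d2:8  d3:9  d4:6 — peak 9 ≤ 9.

yes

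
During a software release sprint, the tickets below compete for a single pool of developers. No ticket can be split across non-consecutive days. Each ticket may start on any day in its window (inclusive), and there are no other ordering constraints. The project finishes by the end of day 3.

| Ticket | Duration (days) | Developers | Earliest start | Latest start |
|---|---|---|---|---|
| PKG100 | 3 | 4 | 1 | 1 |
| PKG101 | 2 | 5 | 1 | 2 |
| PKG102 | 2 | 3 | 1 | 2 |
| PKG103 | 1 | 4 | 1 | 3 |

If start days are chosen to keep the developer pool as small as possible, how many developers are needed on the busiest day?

Early-start (PKG100@1, PKG101@1, PKG102@1, PKG103@1) gives peak 16: d1:16  d2:12  d3:4.
Shift PKG103→3.
Schedule PKG100@1, PKG101@1, PKG102@1, PKG103@3: d1:12  d2:12  d3:8 — peak 12.
No arrangement of the 12 feasible schedules does better.

12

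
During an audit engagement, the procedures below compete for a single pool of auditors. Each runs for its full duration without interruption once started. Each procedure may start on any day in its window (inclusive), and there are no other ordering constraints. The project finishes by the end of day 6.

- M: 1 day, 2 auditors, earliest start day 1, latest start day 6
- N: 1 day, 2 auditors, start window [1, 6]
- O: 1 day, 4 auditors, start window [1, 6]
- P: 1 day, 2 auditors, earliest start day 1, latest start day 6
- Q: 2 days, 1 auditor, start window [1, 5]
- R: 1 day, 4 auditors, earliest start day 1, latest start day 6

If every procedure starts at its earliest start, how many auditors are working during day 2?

At early start, day 2 has: Q.
Demand: 1 = 1.

1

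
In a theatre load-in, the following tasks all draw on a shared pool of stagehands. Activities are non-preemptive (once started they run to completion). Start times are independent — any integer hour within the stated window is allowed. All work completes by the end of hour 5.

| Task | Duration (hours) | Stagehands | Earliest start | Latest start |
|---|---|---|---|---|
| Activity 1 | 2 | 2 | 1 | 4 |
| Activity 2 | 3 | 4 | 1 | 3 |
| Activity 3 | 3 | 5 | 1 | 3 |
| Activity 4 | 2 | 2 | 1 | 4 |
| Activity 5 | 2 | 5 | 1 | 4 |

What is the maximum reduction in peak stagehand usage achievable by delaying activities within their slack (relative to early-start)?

Early-start peak: h1:18  h2:18  h3:9  h4:0  h5:0 ⇒ 18.
Leveled (Activity 1@1, Activity 2@3, Activity 3@1, Activity 4@1, Activity 5@4): h1:9  h2:9  h3:9  h4:9  h5:9 ⇒ 9.
Reduction 18 − 9 = 9.

9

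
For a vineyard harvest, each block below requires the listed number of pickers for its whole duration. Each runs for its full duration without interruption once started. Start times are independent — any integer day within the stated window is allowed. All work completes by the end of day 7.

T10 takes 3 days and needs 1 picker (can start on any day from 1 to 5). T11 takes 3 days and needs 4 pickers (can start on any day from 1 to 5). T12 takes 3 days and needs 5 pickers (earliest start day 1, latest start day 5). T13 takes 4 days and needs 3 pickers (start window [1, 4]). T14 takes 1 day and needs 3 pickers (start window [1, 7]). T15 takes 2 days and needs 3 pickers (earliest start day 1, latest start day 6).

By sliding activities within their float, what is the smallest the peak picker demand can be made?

8

Early-start (T10@1, T11@1, T12@1, T13@1, T14@1, T15@1) gives peak 19: d1:19  d2:16  d3:13  d4:3  d5:0  d6:0  d7:0.
Shift T12→4, T14→5, T15→6.
Schedule T10@1, T11@1, T12@4, T13@1, T14@5, T15@6: d1:8  d2:8  d3:8  d4:8  d5:8  d6:8  d7:3 — peak 8.
Total picker-days = 51 over 7 days ⇒ peak ≥ ⌈51/7⌉ = 8, so 8 is optimal.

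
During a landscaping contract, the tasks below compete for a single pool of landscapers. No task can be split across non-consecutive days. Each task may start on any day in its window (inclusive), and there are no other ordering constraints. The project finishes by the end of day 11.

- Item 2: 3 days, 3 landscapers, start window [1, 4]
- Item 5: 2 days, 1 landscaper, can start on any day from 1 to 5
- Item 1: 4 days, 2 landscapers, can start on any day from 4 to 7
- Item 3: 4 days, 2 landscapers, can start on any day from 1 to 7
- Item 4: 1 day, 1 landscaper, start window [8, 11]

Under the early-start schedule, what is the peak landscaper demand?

Early-start schedule: Item 2@1, Item 5@1, Item 1@4, Item 3@1, Item 4@8.
Load per day: day 1: 6, day 2: 6, day 3: 5, day 4: 4, day 5: 2, day 6: 2, day 7: 2, day 8: 1, day 9: 0, day 10: 0, day 11: 0.
Peak is 6.

6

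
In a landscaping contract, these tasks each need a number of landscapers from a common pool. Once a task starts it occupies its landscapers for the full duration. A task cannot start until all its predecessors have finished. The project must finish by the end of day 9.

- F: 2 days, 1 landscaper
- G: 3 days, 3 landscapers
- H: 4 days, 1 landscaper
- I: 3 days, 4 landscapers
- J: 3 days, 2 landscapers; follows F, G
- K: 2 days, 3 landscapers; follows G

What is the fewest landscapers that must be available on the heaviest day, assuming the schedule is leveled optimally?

5

Early-start (F@1, G@1, H@1, I@1, J@4, K@4) gives peak 9: d1:9  d2:9  d3:8  d4:6  d5:5  d6:2  d7:0  d8:0  d9:0.
Shift I→4, J→7, K→7.
Schedule F@1, G@1, H@1, I@4, J@7, K@7: d1:5  d2:5  d3:4  d4:5  d5:4  d6:4  d7:5  d8:5  d9:2 — peak 5.
Total landscaper-days = 39 over 9 days ⇒ peak ≥ ⌈39/9⌉ = 5, so 5 is optimal.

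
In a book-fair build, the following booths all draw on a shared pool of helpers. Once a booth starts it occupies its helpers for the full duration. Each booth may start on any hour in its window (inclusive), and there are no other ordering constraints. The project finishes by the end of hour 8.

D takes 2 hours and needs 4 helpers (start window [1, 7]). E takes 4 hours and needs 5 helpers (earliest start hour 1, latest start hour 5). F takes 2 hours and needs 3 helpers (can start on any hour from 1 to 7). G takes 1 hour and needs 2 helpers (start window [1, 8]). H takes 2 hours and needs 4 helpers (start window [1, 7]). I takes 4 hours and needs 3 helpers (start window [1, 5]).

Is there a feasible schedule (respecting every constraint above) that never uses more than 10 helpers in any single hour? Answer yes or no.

yes

Schedule D@1, E@3, F@1, G@3, H@7, I@4: h1:7  h2:7  h3:7  h4:8  h5:8  h6:8  h7:7  h8:4 — peak 8 ≤ 10.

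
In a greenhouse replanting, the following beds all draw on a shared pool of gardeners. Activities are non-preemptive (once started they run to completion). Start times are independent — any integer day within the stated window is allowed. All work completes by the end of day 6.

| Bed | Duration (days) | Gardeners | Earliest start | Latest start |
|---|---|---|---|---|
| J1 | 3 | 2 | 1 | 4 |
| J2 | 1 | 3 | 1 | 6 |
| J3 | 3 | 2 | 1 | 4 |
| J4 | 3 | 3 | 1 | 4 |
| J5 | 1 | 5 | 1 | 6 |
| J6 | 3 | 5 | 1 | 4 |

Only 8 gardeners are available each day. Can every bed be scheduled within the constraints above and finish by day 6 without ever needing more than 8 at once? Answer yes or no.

The minimum achievable peak is 9; 8 < 9, so no feasible schedule stays within the cap.

no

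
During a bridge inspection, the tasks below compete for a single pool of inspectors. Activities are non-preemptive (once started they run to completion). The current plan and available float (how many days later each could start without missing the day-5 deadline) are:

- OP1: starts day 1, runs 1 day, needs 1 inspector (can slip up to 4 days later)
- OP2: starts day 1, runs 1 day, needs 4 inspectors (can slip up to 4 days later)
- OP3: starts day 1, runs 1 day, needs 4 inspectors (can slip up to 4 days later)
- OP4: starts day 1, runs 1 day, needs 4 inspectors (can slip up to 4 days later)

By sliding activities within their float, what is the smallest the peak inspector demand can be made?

4

Early-start (OP1@1, OP2@1, OP3@1, OP4@1) gives peak 13: d1:13  d2:0  d3:0  d4:0  d5:0.
Shift OP2→2, OP3→3, OP4→4.
Schedule OP1@1, OP2@2, OP3@3, OP4@4: d1:1  d2:4  d3:4  d4:4  d5:0 — peak 4.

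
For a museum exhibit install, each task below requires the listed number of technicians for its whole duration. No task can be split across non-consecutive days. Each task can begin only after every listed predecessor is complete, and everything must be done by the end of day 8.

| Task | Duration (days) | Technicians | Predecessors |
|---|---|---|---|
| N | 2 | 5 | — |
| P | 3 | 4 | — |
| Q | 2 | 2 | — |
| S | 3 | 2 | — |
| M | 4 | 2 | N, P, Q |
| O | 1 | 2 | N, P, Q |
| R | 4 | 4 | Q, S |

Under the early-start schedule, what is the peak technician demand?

Early-start schedule: N@1, P@1, Q@1, S@1, M@4, O@4, R@4.
Load per day: day 1: 13, day 2: 13, day 3: 6, day 4: 8, day 5: 6, day 6: 6, day 7: 6, day 8: 0.
Peak is 13.

13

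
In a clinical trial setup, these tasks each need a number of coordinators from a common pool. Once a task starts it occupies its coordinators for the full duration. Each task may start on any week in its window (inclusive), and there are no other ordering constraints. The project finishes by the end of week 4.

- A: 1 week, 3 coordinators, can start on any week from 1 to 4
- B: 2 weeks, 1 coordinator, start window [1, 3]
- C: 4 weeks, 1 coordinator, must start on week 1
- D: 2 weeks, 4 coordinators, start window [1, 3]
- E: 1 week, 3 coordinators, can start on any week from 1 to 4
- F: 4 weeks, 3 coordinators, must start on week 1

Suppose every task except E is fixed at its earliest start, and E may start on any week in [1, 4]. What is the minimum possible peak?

12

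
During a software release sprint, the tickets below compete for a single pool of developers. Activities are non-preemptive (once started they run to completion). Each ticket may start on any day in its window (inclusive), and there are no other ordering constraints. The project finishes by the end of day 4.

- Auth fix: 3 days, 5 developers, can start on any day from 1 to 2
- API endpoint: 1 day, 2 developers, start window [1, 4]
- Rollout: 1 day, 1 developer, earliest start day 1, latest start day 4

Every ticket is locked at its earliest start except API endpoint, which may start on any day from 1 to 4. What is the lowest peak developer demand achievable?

6

API endpoint@1: d1:8  d2:5  d3:5  d4:0 → peak 8
API endpoint@2: d1:6  d2:7  d3:5  d4:0 → peak 7
API endpoint@3: d1:6  d2:5  d3:7  d4:0 → peak 7
API endpoint@4: d1:6  d2:5  d3:5  d4:2 → peak 6
Best is API endpoint@4, peak 6.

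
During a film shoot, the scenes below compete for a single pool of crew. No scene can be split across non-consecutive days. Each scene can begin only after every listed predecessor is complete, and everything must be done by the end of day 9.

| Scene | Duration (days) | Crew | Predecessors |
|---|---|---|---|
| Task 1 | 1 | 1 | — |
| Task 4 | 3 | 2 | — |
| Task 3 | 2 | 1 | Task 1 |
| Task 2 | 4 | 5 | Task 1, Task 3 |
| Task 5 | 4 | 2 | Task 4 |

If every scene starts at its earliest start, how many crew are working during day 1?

3

At early start, day 1 has: Task 1, Task 4.
Demand: 1 + 2 = 3.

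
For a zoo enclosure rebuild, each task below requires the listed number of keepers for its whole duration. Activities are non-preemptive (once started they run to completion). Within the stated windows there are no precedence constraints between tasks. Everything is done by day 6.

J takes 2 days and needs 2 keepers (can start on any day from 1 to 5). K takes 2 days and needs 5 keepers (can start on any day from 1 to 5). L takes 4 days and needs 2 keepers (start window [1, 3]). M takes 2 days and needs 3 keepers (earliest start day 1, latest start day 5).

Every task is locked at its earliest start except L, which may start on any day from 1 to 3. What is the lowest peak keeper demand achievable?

10

L@1: d1:12  d2:12  d3:2  d4:2  d5:0  d6:0 → peak 12
L@2: d1:10  d2:12  d3:2  d4:2  d5:2  d6:0 → peak 12
L@3: d1:10  d2:10  d3:2  d4:2  d5:2  d6:2 → peak 10
Best is L@3, peak 10.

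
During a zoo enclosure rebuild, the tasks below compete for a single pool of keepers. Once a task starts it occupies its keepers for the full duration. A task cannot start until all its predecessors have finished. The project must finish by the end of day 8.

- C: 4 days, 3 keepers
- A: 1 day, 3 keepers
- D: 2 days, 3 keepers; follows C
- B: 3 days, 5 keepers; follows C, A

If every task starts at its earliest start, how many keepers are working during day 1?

At early start, day 1 has: C, A.
Demand: 3 + 3 = 6.

6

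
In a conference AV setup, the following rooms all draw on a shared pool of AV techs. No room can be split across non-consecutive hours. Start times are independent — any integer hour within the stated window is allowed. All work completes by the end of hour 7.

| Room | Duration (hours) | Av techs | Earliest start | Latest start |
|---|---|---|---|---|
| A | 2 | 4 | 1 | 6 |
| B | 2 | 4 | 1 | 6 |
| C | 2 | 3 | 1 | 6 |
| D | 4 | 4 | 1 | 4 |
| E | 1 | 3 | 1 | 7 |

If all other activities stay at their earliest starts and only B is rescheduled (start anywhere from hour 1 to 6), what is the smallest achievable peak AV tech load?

B@1: h1:18  h2:15  h3:4  h4:4  h5:0  h6:0  h7:0 → peak 18
B@2: h1:14  h2:15  h3:8  h4:4  h5:0  h6:0  h7:0 → peak 15
B@3: h1:14  h2:11  h3:8  h4:8  h5:0  h6:0  h7:0 → peak 14
B@4: h1:14  h2:11  h3:4  h4:8  h5:4  h6:0  h7:0 → peak 14
B@5: h1:14  h2:11  h3:4  h4:4  h5:4  h6:4  h7:0 → peak 14
B@6: h1:14  h2:11  h3:4  h4:4  h5:0  h6:4  h7:4 → peak 14
Best is B@3, peak 14.

14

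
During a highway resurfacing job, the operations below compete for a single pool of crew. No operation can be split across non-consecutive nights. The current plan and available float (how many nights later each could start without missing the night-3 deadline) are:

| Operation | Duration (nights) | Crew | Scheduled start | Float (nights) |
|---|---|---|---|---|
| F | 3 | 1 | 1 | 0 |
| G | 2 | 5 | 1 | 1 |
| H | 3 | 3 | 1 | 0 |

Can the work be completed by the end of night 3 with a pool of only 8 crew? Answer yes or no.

no

The minimum achievable peak is 9; 8 < 9, so no feasible schedule stays within the cap.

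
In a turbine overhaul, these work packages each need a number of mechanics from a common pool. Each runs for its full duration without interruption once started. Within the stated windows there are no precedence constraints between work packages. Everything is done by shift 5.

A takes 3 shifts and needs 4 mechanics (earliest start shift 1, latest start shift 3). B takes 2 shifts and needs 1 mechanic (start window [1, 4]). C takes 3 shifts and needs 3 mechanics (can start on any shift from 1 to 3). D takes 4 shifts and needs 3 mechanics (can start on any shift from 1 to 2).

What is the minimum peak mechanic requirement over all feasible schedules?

Early-start (A@1, B@1, C@1, D@1) gives peak 11: s1:11  s2:11  s3:10  s4:3  s5:0.
Shift C→3.
Schedule A@1, B@1, C@3, D@1: s1:8  s2:8  s3:10  s4:6  s5:3 — peak 10.

10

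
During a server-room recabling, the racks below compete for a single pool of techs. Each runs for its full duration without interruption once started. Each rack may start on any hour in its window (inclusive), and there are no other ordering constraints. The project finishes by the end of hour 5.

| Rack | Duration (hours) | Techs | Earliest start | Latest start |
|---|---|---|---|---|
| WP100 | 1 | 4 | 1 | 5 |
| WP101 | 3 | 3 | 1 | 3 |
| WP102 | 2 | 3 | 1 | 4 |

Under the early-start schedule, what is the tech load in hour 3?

3

At early start, hour 3 has: WP101.
Demand: 3 = 3.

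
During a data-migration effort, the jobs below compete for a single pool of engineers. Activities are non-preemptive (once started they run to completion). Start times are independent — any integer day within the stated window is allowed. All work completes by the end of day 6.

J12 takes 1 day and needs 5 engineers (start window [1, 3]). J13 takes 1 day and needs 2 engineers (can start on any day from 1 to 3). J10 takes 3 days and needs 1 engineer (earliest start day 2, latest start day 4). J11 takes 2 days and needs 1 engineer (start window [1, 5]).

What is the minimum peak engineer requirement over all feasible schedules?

5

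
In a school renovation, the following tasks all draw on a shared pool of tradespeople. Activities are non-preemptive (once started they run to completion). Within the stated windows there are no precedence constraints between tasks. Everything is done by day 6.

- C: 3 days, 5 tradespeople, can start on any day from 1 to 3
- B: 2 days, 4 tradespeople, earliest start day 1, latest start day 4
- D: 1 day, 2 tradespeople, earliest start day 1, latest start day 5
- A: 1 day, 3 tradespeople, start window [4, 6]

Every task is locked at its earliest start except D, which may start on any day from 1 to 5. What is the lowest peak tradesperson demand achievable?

9

D@1: d1:11  d2:9  d3:5  d4:3  d5:0  d6:0 → peak 11
D@2: d1:9  d2:11  d3:5  d4:3  d5:0  d6:0 → peak 11
D@3: d1:9  d2:9  d3:7  d4:3  d5:0  d6:0 → peak 9
D@4: d1:9  d2:9  d3:5  d4:5  d5:0  d6:0 → peak 9
D@5: d1:9  d2:9  d3:5  d4:3  d5:2  d6:0 → peak 9
Best is D@3, peak 9.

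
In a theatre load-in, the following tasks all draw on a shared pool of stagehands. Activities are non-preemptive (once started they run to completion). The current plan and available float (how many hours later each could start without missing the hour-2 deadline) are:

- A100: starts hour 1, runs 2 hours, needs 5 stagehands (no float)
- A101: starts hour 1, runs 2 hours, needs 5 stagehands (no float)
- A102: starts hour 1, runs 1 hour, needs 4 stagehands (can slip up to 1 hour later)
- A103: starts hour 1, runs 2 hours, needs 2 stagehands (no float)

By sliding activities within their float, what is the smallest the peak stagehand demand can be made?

Schedule A100@1, A101@1, A102@1, A103@1: h1:16  h2:12 — peak 16.
No arrangement of the 2 feasible schedules does better.

16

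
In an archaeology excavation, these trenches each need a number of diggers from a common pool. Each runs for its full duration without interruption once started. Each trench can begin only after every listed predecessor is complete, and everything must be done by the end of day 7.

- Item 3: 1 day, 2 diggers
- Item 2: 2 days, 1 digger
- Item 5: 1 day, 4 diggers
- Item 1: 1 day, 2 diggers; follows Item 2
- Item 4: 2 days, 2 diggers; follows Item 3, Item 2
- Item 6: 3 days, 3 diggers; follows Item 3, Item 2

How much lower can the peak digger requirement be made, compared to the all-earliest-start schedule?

Early-start peak: d1:7  d2:1  d3:7  d4:5  d5:3  d6:0  d7:0 ⇒ 7.
Leveled (Item 3@1, Item 2@1, Item 5@2, Item 1@3, Item 4@3, Item 6@4): d1:3  d2:5  d3:4  d4:5  d5:3  d6:3  d7:0 ⇒ 5.
Reduction 7 − 5 = 2.

2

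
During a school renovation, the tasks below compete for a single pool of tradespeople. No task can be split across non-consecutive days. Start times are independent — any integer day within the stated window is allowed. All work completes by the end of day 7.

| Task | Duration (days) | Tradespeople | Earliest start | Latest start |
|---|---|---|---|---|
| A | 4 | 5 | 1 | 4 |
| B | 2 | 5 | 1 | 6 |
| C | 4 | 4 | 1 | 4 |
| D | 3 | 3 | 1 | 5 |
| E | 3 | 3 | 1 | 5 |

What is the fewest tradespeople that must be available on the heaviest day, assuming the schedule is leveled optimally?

Early-start (A@1, B@1, C@1, D@1, E@1) gives peak 20: d1:20  d2:20  d3:15  d4:9  d5:0  d6:0  d7:0.
Shift C→3, D→5, E→5.
Schedule A@1, B@1, C@3, D@5, E@5: d1:10  d2:10  d3:9  d4:9  d5:10  d6:10  d7:6 — peak 10.
Total tradesperson-days = 64 over 7 days ⇒ peak ≥ ⌈64/7⌉ = 10, so 10 is optimal.

10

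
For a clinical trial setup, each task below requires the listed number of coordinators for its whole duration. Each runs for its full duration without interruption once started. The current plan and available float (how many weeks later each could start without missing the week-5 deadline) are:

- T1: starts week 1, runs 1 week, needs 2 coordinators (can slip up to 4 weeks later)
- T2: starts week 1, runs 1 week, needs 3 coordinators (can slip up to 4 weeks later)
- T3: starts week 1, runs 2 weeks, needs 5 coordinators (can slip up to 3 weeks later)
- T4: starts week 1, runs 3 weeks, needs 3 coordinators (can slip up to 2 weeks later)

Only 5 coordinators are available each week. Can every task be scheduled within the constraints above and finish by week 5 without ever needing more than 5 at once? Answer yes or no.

no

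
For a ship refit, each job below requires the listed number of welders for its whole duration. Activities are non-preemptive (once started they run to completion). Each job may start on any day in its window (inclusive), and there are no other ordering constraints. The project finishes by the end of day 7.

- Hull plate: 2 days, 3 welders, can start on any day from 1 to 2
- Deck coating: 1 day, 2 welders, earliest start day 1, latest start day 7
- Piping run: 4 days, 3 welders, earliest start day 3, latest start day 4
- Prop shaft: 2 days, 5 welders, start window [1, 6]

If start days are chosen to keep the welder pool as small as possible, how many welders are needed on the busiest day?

8

Early-start (Hull plate@1, Deck coating@1, Piping run@3, Prop shaft@1) gives peak 10: d1:10  d2:8  d3:3  d4:3  d5:3  d6:3  d7:0.
Shift Prop shaft→2.
Schedule Hull plate@1, Deck coating@1, Piping run@3, Prop shaft@2: d1:5  d2:8  d3:8  d4:3  d5:3  d6:3  d7:0 — peak 8.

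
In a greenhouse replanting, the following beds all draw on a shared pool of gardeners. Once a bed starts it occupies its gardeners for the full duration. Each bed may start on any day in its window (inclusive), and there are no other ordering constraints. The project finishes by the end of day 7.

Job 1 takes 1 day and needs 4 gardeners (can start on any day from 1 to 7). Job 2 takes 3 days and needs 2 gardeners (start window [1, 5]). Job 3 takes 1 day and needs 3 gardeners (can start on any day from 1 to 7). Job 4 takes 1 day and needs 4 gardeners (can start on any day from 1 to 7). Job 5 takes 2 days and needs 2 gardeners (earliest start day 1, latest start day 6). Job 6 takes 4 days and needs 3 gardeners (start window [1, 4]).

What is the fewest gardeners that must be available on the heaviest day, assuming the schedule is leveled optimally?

5

Early-start (Job 1@1, Job 2@1, Job 3@1, Job 4@1, Job 5@1, Job 6@1) gives peak 18: d1:18  d2:7  d3:5  d4:3  d5:0  d6:0  d7:0.
Shift Job 2→2, Job 3→2, Job 4→7, Job 5→5, Job 6→3.
Schedule Job 1@1, Job 2@2, Job 3@2, Job 4@7, Job 5@5, Job 6@3: d1:4  d2:5  d3:5  d4:5  d5:5  d6:5  d7:4 — peak 5.
Total gardener-days = 33 over 7 days ⇒ peak ≥ ⌈33/7⌉ = 5, so 5 is optimal.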